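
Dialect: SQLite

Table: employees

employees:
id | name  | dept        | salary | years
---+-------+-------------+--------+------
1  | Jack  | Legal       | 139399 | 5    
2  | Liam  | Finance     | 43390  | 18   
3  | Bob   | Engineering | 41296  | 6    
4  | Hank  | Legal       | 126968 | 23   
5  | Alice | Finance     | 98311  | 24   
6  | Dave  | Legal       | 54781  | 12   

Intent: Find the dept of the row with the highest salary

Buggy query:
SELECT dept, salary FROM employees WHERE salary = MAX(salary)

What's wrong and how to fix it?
Bug: MAX(salary) is an aggregate and cannot be used directly in WHERE

Fix: Use a subquery: WHERE salary = (SELECT MAX(salary) FROM employees)

Corrected query:
SELECT dept, salary FROM employees WHERE salary = (SELECT MAX(salary) FROM employees)

Result:
dept  | salary
------+-------
Legal | 139399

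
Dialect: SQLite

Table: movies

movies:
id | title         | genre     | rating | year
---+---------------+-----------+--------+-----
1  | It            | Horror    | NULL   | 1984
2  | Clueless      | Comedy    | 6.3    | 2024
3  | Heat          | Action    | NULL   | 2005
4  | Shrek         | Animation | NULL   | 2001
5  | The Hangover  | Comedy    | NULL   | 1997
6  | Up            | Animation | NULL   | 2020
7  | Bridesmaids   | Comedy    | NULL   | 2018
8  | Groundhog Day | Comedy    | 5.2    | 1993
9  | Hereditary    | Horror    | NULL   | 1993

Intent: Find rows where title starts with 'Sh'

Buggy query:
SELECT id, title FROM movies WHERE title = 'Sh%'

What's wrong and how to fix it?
Bug: Wildcards only work with LIKE; '=' treats '%' as a literal character

Fix: Use LIKE for wildcard pattern matching

Corrected query:
SELECT id, title FROM movies WHERE title LIKE 'Sh%'

Result:
id | title
---+------
4  | Shrek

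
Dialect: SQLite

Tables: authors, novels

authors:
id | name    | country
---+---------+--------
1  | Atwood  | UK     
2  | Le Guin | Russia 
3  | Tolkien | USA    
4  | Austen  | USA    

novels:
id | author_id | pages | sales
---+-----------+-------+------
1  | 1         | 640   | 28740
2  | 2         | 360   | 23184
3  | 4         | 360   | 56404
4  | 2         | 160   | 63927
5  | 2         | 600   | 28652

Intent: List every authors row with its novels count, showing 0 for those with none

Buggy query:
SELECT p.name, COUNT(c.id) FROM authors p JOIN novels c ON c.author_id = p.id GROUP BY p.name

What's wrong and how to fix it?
Bug: An inner join excludes parents with zero children

Fix: Use LEFT JOIN so parents without children still appear (COUNT(c.id) gives 0)

Corrected query:
SELECT p.name, COUNT(c.id) FROM authors p LEFT JOIN novels c ON c.author_id = p.id GROUP BY p.name

Result:
name    | COUNT(c.id)
--------+------------
Atwood  | 1          
Austen  | 1          
Le Guin | 3          
Tolkien | 0          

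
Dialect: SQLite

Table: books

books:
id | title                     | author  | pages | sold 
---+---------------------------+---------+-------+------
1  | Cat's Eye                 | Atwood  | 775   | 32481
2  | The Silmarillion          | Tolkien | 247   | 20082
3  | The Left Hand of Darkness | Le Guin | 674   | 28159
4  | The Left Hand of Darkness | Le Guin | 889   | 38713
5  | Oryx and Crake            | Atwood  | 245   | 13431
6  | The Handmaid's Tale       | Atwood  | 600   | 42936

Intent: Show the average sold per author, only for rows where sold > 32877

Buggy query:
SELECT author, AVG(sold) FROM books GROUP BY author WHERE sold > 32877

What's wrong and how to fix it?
Bug: WHERE cannot follow GROUP BY

Fix: Move the WHERE clause before GROUP BY

Corrected query:
SELECT author, AVG(sold) FROM books WHERE sold > 32877 GROUP BY author

Result:
author  | AVG(sold)
--------+----------
Atwood  | 42936    
Le Guin | 38713    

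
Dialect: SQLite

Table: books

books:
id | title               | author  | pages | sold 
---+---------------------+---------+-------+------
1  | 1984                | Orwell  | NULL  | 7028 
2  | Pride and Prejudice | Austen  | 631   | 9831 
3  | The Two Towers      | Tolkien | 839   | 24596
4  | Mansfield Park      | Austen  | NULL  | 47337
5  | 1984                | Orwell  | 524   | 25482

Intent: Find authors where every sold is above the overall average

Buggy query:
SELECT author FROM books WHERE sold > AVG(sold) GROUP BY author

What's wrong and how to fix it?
Bug: AVG() is an aggregate; it can't sit directly in WHERE

Fix: Compute the overall average in a scalar subquery and compare each group's MIN against it in HAVING

Corrected query:
SELECT author FROM books GROUP BY author HAVING MIN(sold) > (SELECT AVG(sold) FROM books)

Result:
author 
-------
Tolkien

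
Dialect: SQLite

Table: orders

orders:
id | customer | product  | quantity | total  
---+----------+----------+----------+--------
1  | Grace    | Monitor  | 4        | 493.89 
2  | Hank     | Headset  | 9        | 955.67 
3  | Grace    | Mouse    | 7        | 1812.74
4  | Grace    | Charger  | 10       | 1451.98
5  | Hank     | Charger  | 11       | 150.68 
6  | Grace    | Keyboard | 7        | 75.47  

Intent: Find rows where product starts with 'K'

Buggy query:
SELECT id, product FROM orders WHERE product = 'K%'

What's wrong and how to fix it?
Bug: '=' compares the literal string including the % character; pattern matching needs LIKE

Fix: Use LIKE for wildcard pattern matching

Corrected query:
SELECT id, product FROM orders WHERE product LIKE 'K%'

Result:
id | product 
---+---------
6  | Keyboard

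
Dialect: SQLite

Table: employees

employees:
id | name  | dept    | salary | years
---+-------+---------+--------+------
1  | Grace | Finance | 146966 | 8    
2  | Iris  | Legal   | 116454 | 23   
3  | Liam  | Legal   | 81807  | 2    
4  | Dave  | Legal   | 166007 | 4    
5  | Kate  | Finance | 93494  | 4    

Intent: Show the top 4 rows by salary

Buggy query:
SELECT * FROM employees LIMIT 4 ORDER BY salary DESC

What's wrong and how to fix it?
Bug: ORDER BY cannot follow LIMIT; LIMIT is the final clause

Fix: Swap the clauses: ORDER BY first, then LIMIT

Corrected query:
SELECT * FROM employees ORDER BY salary DESC LIMIT 4

Result:
id | name  | dept    | salary | years
---+-------+---------+--------+------
4  | Dave  | Legal   | 166007 | 4    
1  | Grace | Finance | 146966 | 8    
2  | Iris  | Legal   | 116454 | 23   
5  | Kate  | Finance | 93494  | 4    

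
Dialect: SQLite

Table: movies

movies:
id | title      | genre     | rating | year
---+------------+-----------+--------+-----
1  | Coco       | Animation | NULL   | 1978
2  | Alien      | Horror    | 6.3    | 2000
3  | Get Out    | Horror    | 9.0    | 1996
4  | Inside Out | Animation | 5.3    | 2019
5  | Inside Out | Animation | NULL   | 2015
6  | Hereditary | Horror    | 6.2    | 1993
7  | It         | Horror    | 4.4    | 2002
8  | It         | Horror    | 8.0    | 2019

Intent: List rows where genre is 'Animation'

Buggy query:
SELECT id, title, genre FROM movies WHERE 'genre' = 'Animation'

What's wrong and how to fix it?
Bug: Single quotes denote string literals in SQL; the column name is being compared as a constant string

Fix: Remove the quotes around the column name (or use double quotes for an identifier)

Corrected query:
SELECT id, title, genre FROM movies WHERE genre = 'Animation'

Result:
id | title      | genre    
---+------------+----------
1  | Coco       | Animation
4  | Inside Out | Animation
5  | Inside Out | Animation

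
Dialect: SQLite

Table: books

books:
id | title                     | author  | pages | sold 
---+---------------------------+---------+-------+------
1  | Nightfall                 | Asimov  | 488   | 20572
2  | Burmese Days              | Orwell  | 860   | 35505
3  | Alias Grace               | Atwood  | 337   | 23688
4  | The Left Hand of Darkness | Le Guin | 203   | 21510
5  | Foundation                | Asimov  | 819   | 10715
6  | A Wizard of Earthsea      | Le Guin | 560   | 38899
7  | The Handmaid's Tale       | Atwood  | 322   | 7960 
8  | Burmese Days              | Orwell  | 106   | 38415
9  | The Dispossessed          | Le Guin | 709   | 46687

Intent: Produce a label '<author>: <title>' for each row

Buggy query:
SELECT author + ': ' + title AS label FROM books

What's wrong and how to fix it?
Bug: '+' is numeric addition; on text columns SQLite converts them to 0 instead of concatenating

Fix: Replace + with || to concatenate text

Corrected query:
SELECT author || ': ' || title AS label FROM books

Result:
label                             
----------------------------------
Asimov: Nightfall                 
Orwell: Burmese Days              
Atwood: Alias Grace               
Le Guin: The Left Hand of Darkness
Asimov: Foundation                
Le Guin: A Wizard of Earthsea     
Atwood: The Handmaid's Tale       
Orwell: Burmese Days              
Le Guin: The Dispossessed         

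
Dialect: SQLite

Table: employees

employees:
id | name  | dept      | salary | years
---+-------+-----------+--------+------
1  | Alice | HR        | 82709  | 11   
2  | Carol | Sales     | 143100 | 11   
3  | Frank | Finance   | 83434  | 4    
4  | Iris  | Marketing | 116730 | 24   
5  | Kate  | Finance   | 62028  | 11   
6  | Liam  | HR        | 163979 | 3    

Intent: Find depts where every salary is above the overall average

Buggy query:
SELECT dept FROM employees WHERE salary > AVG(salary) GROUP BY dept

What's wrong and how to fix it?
Bug: AVG() is an aggregate; it can't sit directly in WHERE

Fix: Use a subquery for AVG and a HAVING MIN(...) filter so the condition holds for every row in the group

Corrected query:
SELECT dept FROM employees GROUP BY dept HAVING MIN(salary) > (SELECT AVG(salary) FROM employees)

Result:
dept     
---------
Marketing
Sales    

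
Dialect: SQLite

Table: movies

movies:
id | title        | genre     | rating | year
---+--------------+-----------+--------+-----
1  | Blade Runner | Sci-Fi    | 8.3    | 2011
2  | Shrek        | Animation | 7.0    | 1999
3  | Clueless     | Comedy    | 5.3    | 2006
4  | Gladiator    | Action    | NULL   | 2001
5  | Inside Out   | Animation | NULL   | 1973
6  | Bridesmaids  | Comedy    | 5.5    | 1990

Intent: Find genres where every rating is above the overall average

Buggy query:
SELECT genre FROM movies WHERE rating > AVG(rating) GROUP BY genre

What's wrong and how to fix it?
Bug: WHERE evaluates per row before aggregation, so AVG() is unavailable

Fix: Compute the overall average in a scalar subquery and compare each group's MIN against it in HAVING

Corrected query:
SELECT genre FROM movies GROUP BY genre HAVING MIN(rating) > (SELECT AVG(rating) FROM movies)

Result:
genre    
---------
Animation
Sci-Fi   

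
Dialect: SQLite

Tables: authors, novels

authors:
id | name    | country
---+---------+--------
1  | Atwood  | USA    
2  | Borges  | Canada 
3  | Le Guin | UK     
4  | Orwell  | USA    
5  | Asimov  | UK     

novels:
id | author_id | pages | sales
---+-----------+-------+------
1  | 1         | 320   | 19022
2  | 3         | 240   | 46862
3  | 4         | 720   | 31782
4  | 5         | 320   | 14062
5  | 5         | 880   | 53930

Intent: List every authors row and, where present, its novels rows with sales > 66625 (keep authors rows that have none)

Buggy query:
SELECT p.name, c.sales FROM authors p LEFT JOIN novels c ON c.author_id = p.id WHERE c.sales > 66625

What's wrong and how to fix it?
Bug: A WHERE condition on the right-hand table after LEFT JOIN drops unmatched parents

Fix: Move the right-table condition into the ON clause so unmatched parents are kept

Corrected query:
SELECT p.name, c.sales FROM authors p LEFT JOIN novels c ON c.author_id = p.id AND c.sales > 66625

Result:
name    | sales
--------+------
Atwood  | NULL 
Borges  | NULL 
Le Guin | NULL 
Orwell  | NULL 
Asimov  | NULL 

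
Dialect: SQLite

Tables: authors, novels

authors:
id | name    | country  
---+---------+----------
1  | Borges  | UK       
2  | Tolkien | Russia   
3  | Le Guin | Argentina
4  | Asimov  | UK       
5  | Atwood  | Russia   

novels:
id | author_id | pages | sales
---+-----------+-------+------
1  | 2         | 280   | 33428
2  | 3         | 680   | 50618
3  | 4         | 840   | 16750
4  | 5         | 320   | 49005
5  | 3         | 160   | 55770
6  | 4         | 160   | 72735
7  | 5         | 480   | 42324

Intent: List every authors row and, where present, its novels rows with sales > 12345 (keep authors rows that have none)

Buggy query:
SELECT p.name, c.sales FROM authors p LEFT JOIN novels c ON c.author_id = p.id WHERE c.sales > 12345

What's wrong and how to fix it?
Bug: Filtering c.sales in WHERE discards the NULL rows produced by LEFT JOIN, turning it into an inner join

Fix: Put 'c.sales > 12345' in the JOIN's ON clause instead of WHERE

Corrected query:
SELECT p.name, c.sales FROM authors p LEFT JOIN novels c ON c.author_id = p.id AND c.sales > 12345

Result:
name    | sales
--------+------
Borges  | NULL 
Tolkien | 33428
Le Guin | 50618
Le Guin | 55770
Asimov  | 16750
Asimov  | 72735
Atwood  | 42324
Atwood  | 49005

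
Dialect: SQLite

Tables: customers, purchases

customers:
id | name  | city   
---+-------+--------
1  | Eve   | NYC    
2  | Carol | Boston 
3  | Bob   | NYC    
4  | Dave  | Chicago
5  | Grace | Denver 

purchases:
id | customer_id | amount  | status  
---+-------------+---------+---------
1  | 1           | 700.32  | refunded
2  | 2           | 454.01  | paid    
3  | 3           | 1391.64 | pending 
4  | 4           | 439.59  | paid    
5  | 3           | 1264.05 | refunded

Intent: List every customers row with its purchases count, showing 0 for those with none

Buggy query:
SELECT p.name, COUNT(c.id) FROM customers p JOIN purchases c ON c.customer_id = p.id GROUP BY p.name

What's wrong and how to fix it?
Bug: INNER JOIN drops customers rows that have no matching purchases rows

Fix: Use LEFT JOIN so parents without children still appear (COUNT(c.id) gives 0)

Corrected query:
SELECT p.name, COUNT(c.id) FROM customers p LEFT JOIN purchases c ON c.customer_id = p.id GROUP BY p.name

Result:
name  | COUNT(c.id)
------+------------
Bob   | 2          
Carol | 1          
Dave  | 1          
Eve   | 1          
Grace | 0          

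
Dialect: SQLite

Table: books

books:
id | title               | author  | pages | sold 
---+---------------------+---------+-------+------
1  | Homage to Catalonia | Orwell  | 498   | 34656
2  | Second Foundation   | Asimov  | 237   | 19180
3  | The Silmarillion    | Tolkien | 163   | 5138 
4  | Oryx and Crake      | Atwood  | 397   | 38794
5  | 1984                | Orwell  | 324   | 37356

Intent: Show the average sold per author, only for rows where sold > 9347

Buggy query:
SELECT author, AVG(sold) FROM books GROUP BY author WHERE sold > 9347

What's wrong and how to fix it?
Bug: WHERE cannot follow GROUP BY

Fix: Place WHERE between FROM and GROUP BY

Corrected query:
SELECT author, AVG(sold) FROM books WHERE sold > 9347 GROUP BY author

Result:
author | AVG(sold)
-------+----------
Asimov | 19180    
Atwood | 38794    
Orwell | 36006    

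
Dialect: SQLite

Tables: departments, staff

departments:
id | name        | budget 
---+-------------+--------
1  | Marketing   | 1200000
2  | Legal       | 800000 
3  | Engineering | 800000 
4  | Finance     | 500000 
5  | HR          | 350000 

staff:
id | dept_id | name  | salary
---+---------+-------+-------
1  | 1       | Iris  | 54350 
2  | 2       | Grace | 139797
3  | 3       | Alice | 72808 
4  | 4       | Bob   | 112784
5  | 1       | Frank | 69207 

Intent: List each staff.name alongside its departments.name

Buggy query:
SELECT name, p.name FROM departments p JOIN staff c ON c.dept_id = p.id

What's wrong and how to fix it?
Bug: 'name' exists in both joined tables, so the database can't tell which one is meant

Fix: Qualify the column with its table alias (c.name)

Corrected query:
SELECT c.name, p.name FROM departments p JOIN staff c ON c.dept_id = p.id

Result:
name  | name       
------+------------
Iris  | Marketing  
Grace | Legal      
Alice | Engineering
Bob   | Finance    
Frank | Marketing  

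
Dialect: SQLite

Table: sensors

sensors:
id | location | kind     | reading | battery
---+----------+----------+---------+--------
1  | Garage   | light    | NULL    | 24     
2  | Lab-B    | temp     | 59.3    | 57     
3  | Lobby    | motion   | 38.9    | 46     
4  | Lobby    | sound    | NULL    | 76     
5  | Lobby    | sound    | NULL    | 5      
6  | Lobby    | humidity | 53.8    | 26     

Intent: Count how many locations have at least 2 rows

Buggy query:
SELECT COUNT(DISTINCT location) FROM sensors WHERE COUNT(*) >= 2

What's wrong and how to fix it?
Bug: WHERE filters individual rows, not groups, so a group-level COUNT is invalid there

Fix: Group first with HAVING COUNT(*) >= 2, then COUNT the resulting groups

Corrected query:
SELECT COUNT(*) FROM (SELECT location FROM sensors GROUP BY location HAVING COUNT(*) >= 2)

Result:
COUNT(*)
--------
1       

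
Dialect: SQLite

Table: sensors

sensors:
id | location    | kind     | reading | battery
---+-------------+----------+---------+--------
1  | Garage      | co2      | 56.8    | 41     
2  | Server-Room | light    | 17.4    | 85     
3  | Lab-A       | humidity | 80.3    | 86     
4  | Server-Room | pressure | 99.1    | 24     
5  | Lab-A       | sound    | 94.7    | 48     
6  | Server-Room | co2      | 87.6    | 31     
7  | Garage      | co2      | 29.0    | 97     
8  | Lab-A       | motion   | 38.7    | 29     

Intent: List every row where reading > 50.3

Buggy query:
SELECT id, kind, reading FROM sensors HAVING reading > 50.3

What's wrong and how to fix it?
Bug: HAVING filters the output of aggregation, but this query has no GROUP BY and no aggregate functions, so SQLite rejects it (HAVING clause on a non-aggregate query); the condition here is per row

Fix: Use WHERE for row-level filtering

Corrected query:
SELECT id, kind, reading FROM sensors WHERE reading > 50.3

Result:
id | kind     | reading
---+----------+--------
1  | co2      | 56.8   
3  | humidity | 80.3   
4  | pressure | 99.1   
5  | sound    | 94.7   
6  | co2      | 87.6   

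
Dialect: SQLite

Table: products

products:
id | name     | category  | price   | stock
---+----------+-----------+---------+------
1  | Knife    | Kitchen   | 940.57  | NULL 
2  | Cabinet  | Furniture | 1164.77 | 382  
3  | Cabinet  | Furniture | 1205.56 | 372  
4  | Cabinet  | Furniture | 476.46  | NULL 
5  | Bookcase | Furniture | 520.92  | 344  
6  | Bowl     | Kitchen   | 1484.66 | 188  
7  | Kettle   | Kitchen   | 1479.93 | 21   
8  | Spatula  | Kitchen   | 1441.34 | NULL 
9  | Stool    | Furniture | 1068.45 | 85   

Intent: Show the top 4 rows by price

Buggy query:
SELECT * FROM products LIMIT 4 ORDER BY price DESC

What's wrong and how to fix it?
Bug: LIMIT must come after ORDER BY

Fix: Sort with ORDER BY, then apply LIMIT

Corrected query:
SELECT * FROM products ORDER BY price DESC LIMIT 4

Result:
id | name    | category  | price   | stock
---+---------+-----------+---------+------
6  | Bowl    | Kitchen   | 1484.66 | 188  
7  | Kettle  | Kitchen   | 1479.93 | 21   
8  | Spatula | Kitchen   | 1441.34 | NULL 
3  | Cabinet | Furniture | 1205.56 | 372  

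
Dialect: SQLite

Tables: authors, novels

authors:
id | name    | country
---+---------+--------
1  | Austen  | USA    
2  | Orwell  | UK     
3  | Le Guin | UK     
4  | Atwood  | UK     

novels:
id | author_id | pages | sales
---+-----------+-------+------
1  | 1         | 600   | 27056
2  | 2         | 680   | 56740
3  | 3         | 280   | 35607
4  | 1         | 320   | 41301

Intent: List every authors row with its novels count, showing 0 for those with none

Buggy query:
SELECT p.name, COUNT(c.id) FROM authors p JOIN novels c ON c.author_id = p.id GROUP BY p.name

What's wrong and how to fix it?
Bug: An inner join excludes parents with zero children

Fix: Use LEFT JOIN so parents without children still appear (COUNT(c.id) gives 0)

Corrected query:
SELECT p.name, COUNT(c.id) FROM authors p LEFT JOIN novels c ON c.author_id = p.id GROUP BY p.name

Result:
name    | COUNT(c.id)
--------+------------
Atwood  | 0          
Austen  | 2          
Le Guin | 1          
Orwell  | 1          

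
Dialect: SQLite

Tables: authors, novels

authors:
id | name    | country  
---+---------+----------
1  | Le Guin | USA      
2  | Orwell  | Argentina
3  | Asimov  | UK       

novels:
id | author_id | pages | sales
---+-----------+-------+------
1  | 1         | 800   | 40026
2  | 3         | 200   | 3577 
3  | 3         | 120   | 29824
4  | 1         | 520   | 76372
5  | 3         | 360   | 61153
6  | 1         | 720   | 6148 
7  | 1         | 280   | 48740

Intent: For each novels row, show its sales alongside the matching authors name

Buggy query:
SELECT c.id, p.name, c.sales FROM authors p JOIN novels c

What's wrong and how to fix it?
Bug: Missing join condition: each novels row is matched to all authors rows instead of just its own

Fix: Specify the join condition linking the foreign key to the parent id

Corrected query:
SELECT c.id, p.name, c.sales FROM authors p JOIN novels c ON c.author_id = p.id

Result:
id | name    | sales
---+---------+------
1  | Le Guin | 40026
2  | Asimov  | 3577 
3  | Asimov  | 29824
4  | Le Guin | 76372
5  | Asimov  | 61153
6  | Le Guin | 6148 
7  | Le Guin | 48740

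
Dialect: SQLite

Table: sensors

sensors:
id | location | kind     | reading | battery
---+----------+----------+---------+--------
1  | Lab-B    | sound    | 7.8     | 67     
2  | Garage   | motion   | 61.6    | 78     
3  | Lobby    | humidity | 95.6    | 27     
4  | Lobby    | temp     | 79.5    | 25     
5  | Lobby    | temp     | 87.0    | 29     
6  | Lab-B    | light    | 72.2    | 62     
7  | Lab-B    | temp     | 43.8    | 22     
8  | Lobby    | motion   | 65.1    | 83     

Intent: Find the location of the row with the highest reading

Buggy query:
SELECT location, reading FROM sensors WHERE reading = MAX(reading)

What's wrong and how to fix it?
Bug: WHERE is evaluated per row; an aggregate over the whole table isn't defined there

Fix: Use a subquery: WHERE reading = (SELECT MAX(reading) FROM sensors)

Corrected query:
SELECT location, reading FROM sensors WHERE reading = (SELECT MAX(reading) FROM sensors)

Result:
location | reading
---------+--------
Lobby    | 95.6   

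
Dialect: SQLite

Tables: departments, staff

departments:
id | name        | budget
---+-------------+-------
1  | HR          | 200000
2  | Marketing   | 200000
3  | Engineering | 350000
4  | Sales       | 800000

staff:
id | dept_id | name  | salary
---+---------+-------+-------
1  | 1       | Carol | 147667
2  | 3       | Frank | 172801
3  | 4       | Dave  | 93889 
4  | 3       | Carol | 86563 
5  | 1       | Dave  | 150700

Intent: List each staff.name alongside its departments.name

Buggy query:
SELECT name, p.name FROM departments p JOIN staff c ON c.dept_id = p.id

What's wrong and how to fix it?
Bug: 'name' exists in both joined tables, so the database can't tell which one is meant

Fix: Qualify the column with its table alias (c.name)

Corrected query:
SELECT c.name, p.name FROM departments p JOIN staff c ON c.dept_id = p.id

Result:
name  | name       
------+------------
Carol | HR         
Frank | Engineering
Dave  | Sales      
Carol | Engineering
Dave  | HR         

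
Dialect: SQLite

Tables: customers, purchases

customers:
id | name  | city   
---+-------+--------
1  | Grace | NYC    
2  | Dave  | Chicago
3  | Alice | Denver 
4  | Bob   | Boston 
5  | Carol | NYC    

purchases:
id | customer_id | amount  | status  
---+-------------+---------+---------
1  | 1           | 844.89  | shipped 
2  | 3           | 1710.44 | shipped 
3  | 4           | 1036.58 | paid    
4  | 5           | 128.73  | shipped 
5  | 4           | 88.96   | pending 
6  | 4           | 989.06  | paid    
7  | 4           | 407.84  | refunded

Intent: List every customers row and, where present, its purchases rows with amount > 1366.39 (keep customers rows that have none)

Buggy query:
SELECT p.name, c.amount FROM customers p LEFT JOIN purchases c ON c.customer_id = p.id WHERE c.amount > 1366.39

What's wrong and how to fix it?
Bug: Filtering c.amount in WHERE discards the NULL rows produced by LEFT JOIN, turning it into an inner join

Fix: Move the right-table condition into the ON clause so unmatched parents are kept

Corrected query:
SELECT p.name, c.amount FROM customers p LEFT JOIN purchases c ON c.customer_id = p.id AND c.amount > 1366.39

Result:
name  | amount 
------+--------
Grace | NULL   
Dave  | NULL   
Alice | 1710.44
Bob   | NULL   
Carol | NULL   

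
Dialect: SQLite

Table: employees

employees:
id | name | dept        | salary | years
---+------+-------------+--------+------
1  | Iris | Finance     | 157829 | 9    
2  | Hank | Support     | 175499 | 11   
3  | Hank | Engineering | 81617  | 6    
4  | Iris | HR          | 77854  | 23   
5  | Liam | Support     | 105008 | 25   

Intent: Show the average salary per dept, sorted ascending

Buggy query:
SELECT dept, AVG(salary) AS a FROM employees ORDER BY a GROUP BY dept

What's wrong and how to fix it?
Bug: ORDER BY appears before GROUP BY; SQL clause order requires GROUP BY first

Fix: Reorder: SELECT … FROM … GROUP BY … ORDER BY …

Corrected query:
SELECT dept, AVG(salary) AS a FROM employees GROUP BY dept ORDER BY a

Result:
dept        | a       
------------+---------
HR          | 77854   
Engineering | 81617   
Support     | 140253.5
Finance     | 157829  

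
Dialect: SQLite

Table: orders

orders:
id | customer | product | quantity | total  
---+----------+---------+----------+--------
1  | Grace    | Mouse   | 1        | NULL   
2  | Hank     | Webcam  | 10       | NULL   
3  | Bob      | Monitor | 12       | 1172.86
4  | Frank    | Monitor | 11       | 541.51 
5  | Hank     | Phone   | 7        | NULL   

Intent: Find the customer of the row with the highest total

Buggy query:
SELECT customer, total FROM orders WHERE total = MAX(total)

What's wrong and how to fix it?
Bug: MAX(total) is an aggregate and cannot be used directly in WHERE

Fix: Wrap MAX in a scalar subquery so WHERE compares against a single value

Corrected query:
SELECT customer, total FROM orders WHERE total = (SELECT MAX(total) FROM orders)

Result:
customer | total  
---------+--------
Bob      | 1172.86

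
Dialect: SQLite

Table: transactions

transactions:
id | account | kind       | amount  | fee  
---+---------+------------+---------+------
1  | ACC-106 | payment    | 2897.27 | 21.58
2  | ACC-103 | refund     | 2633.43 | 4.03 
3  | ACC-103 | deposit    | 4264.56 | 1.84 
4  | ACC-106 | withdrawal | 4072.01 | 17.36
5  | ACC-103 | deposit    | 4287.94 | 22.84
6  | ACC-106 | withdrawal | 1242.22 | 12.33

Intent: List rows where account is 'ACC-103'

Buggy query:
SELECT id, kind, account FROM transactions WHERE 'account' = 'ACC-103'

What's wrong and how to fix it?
Bug: Single quotes denote string literals in SQL; the column name is being compared as a constant string

Fix: Reference the column as account without single quotes

Corrected query:
SELECT id, kind, account FROM transactions WHERE account = 'ACC-103'

Result:
id | kind    | account
---+---------+--------
2  | refund  | ACC-103
3  | deposit | ACC-103
5  | deposit | ACC-103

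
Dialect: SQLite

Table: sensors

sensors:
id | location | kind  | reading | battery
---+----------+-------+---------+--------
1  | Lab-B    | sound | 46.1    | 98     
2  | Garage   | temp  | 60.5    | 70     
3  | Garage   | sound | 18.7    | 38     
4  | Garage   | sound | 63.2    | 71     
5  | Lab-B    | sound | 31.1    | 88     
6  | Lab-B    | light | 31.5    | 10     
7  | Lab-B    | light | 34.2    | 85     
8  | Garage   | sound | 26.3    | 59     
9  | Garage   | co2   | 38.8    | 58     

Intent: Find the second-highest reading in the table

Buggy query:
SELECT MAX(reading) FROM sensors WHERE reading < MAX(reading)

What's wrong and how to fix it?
Bug: MAX(reading) on the right of the comparison is an aggregate-in-WHERE error

Fix: Put the inner MAX in a scalar subquery

Corrected query:
SELECT MAX(reading) FROM sensors WHERE reading < (SELECT MAX(reading) FROM sensors)

Result:
MAX(reading)
------------
60.5        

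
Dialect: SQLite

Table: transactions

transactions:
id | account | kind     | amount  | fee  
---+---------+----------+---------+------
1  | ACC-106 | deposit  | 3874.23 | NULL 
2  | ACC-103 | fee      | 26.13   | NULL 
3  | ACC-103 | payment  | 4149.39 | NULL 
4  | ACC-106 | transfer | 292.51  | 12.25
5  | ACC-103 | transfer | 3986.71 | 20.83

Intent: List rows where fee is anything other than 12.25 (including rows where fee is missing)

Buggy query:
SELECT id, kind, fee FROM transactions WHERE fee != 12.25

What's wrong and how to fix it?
Bug: 'fee != 12.25' is unknown when fee is NULL, so NULL rows are silently excluded

Fix: Handle NULL separately with IS NULL alongside the inequality

Corrected query:
SELECT id, kind, fee FROM transactions WHERE fee != 12.25 OR fee IS NULL

Result:
id | kind     | fee  
---+----------+------
1  | deposit  | NULL 
2  | fee      | NULL 
3  | payment  | NULL 
5  | transfer | 20.83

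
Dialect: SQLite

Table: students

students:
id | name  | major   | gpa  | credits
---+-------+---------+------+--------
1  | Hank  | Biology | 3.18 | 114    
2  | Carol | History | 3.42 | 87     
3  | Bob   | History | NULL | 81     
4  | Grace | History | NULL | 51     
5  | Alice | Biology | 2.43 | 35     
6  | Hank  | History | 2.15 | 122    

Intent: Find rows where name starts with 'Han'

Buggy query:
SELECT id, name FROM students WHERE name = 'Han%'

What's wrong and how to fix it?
Bug: '=' compares the literal string including the % character; pattern matching needs LIKE

Fix: Use LIKE for wildcard pattern matching

Corrected query:
SELECT id, name FROM students WHERE name LIKE 'Han%'

Result:
id | name
---+-----
1  | Hank
6  | Hank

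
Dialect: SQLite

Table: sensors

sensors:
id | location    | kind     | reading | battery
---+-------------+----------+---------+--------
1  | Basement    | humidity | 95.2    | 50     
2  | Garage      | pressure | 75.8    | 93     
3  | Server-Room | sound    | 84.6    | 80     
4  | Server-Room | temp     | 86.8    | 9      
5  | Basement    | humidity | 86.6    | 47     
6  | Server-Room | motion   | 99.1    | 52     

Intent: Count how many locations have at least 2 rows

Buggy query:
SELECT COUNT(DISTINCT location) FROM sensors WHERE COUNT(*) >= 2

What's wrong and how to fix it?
Bug: COUNT(*) cannot appear in WHERE; the per-group count doesn't exist yet

Fix: Use a subquery that GROUPs and filters with HAVING, then count its rows

Corrected query:
SELECT COUNT(*) FROM (SELECT location FROM sensors GROUP BY location HAVING COUNT(*) >= 2)

Result:
COUNT(*)
--------
2       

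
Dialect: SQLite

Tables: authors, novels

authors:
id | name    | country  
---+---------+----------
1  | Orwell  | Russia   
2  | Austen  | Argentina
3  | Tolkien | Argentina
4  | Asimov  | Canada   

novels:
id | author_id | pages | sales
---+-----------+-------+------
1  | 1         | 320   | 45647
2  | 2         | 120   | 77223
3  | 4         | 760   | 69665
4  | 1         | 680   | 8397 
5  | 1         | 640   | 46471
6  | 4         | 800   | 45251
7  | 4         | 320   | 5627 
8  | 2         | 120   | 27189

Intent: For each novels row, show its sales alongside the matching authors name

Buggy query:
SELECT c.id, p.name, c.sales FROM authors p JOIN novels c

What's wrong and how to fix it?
Bug: Missing join condition: each novels row is matched to all authors rows instead of just its own

Fix: Specify the join condition linking the foreign key to the parent id

Corrected query:
SELECT c.id, p.name, c.sales FROM authors p JOIN novels c ON c.author_id = p.id

Result:
id | name   | sales
---+--------+------
1  | Orwell | 45647
2  | Austen | 77223
3  | Asimov | 69665
4  | Orwell | 8397 
5  | Orwell | 46471
6  | Asimov | 45251
7  | Asimov | 5627 
8  | Austen | 27189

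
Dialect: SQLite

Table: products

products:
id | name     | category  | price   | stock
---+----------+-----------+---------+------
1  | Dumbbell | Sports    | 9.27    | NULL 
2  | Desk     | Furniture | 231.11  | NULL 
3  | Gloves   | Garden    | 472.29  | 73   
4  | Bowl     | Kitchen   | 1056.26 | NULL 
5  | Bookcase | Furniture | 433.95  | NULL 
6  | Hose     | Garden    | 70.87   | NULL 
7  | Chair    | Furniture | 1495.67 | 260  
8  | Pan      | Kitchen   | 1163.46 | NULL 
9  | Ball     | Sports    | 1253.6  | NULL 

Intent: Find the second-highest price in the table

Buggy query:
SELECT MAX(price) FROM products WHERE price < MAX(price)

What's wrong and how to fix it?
Bug: MAX(price) on the right of the comparison is an aggregate-in-WHERE error

Fix: Compute the overall MAX in a subquery, then take MAX of rows below it

Corrected query:
SELECT MAX(price) FROM products WHERE price < (SELECT MAX(price) FROM products)

Result:
MAX(price)
----------
1253.6    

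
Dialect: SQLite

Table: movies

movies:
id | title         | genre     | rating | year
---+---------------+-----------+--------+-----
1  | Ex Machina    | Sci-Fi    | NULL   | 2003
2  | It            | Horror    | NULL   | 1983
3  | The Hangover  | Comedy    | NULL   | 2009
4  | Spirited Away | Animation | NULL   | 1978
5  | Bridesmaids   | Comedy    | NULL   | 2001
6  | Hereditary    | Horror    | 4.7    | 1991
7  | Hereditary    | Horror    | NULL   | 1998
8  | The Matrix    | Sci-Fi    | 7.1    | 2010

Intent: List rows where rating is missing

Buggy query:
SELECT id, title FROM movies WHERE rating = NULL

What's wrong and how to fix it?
Bug: '= NULL' is always unknown in SQL three-valued logic, so no rows match

Fix: Replace '= NULL' with 'IS NULL'

Corrected query:
SELECT id, title FROM movies WHERE rating IS NULL

Result:
id | title        
---+--------------
1  | Ex Machina   
2  | It           
3  | The Hangover 
4  | Spirited Away
5  | Bridesmaids  
7  | Hereditary   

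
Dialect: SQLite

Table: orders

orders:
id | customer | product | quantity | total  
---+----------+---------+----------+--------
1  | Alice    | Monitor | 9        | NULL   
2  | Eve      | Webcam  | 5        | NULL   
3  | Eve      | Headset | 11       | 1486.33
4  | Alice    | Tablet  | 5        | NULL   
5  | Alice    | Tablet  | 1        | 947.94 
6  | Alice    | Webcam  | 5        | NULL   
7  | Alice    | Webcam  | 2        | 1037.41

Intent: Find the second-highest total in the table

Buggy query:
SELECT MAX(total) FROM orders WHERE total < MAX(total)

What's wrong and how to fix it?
Bug: The inner MAX is an aggregate inside WHERE, which is not allowed

Fix: Put the inner MAX in a scalar subquery

Corrected query:
SELECT MAX(total) FROM orders WHERE total < (SELECT MAX(total) FROM orders)

Result:
MAX(total)
----------
1037.41   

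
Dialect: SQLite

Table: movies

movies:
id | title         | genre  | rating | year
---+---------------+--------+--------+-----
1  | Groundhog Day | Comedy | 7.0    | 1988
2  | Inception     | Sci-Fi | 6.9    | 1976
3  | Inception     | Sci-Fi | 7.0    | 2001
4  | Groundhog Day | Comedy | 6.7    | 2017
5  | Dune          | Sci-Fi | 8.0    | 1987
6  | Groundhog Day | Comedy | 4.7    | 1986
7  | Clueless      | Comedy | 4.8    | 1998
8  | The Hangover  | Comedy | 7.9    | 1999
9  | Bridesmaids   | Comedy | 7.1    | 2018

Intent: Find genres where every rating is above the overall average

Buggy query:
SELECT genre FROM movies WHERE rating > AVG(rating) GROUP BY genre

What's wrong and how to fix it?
Bug: AVG() is an aggregate; it can't sit directly in WHERE

Fix: Use a subquery for AVG and a HAVING MIN(...) filter so the condition holds for every row in the group

Corrected query:
SELECT genre FROM movies GROUP BY genre HAVING MIN(rating) > (SELECT AVG(rating) FROM movies)

Result:
genre 
------
Sci-Fi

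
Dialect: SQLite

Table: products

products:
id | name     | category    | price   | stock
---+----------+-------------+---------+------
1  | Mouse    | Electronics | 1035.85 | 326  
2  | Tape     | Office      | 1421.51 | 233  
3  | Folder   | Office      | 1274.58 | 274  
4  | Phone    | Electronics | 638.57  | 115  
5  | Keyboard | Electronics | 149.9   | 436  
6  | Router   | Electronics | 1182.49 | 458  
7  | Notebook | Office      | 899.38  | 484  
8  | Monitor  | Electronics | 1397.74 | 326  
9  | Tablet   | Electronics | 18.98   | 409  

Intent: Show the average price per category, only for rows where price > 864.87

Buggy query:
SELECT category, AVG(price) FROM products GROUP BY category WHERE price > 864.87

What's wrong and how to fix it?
Bug: WHERE cannot follow GROUP BY

Fix: Place WHERE between FROM and GROUP BY

Corrected query:
SELECT category, AVG(price) FROM products WHERE price > 864.87 GROUP BY category

Result:
category    | AVG(price)
------------+-----------
Electronics | 1205.36   
Office      | 1198.49   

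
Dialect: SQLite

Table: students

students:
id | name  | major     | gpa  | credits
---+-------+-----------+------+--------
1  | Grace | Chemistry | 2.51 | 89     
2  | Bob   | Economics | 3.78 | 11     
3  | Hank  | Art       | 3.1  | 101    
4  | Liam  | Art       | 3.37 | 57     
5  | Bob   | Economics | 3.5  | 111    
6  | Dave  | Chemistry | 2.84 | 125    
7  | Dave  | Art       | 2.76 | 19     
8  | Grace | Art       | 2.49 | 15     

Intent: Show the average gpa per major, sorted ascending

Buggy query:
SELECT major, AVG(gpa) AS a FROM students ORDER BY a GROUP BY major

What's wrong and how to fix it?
Bug: ORDER BY appears before GROUP BY; SQL clause order requires GROUP BY first

Fix: Reorder: SELECT … FROM … GROUP BY … ORDER BY …

Corrected query:
SELECT major, AVG(gpa) AS a FROM students GROUP BY major ORDER BY a

Result:
major     | a    
----------+------
Chemistry | 2.675
Art       | 2.93 
Economics | 3.64 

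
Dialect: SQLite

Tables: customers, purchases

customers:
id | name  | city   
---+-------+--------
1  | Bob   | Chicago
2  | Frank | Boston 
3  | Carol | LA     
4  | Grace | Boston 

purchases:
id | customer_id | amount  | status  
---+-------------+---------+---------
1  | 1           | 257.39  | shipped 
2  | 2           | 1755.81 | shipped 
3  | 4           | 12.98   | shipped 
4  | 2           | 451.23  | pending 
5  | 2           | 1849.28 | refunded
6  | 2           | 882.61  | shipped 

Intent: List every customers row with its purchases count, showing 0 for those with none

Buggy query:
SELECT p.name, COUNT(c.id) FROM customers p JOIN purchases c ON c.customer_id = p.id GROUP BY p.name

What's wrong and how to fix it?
Bug: An inner join excludes parents with zero children

Fix: Switch to LEFT JOIN to retain unmatched parent rows

Corrected query:
SELECT p.name, COUNT(c.id) FROM customers p LEFT JOIN purchases c ON c.customer_id = p.id GROUP BY p.name

Result:
name  | COUNT(c.id)
------+------------
Bob   | 1          
Carol | 0          
Frank | 4          
Grace | 1          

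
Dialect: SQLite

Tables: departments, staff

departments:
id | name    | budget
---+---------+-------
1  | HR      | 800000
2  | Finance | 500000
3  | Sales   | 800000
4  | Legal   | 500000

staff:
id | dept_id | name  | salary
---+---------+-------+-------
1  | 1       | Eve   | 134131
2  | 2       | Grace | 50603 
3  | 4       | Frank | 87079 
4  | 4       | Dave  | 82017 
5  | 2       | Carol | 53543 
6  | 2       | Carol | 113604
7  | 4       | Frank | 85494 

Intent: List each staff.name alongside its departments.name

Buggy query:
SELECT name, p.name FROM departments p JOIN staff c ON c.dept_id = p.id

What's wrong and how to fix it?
Bug: Both tables have a 'name' column; the unqualified reference is ambiguous

Fix: Qualify the column with its table alias (c.name)

Corrected query:
SELECT c.name, p.name FROM departments p JOIN staff c ON c.dept_id = p.id

Result:
name  | name   
------+--------
Eve   | HR     
Grace | Finance
Frank | Legal  
Dave  | Legal  
Carol | Finance
Carol | Finance
Frank | Legal  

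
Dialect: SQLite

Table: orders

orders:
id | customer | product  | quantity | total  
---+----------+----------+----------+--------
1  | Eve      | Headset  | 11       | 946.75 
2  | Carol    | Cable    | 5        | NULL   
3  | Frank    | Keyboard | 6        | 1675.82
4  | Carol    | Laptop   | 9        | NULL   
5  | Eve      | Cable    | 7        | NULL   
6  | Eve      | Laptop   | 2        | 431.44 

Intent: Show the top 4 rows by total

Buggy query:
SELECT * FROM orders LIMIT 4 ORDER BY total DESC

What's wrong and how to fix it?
Bug: ORDER BY cannot follow LIMIT; LIMIT is the final clause

Fix: Swap the clauses: ORDER BY first, then LIMIT

Corrected query:
SELECT * FROM orders ORDER BY total DESC LIMIT 4

Result:
id | customer | product  | quantity | total  
---+----------+----------+----------+--------
3  | Frank    | Keyboard | 6        | 1675.82
1  | Eve      | Headset  | 11       | 946.75 
6  | Eve      | Laptop   | 2        | 431.44 
2  | Carol    | Cable    | 5        | NULL   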